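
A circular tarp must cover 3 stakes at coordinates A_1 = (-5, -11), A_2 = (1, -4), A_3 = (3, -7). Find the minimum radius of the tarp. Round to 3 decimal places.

Side lengths²: A_1A_2² = 85, A_1A_3² = 80, A_2A_3² = 13.
Since A_1A_2² = 85 < 80 + 13 = 93, the triangle is acute, so the smallest enclosing circle is the circumcircle.
Circumcentre = (-1.5625, -7.875), r² = 21.58203125.
r = √(21.58203125) ≈ 4.646.

4.646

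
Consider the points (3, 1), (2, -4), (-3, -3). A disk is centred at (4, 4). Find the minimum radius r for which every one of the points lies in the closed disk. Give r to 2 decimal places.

9.90

The required radius is the distance from (4, 4) to the farthest point.
Squared distances: 10, 68, 98.
Maximum is 98, attained at (-3, -3).
r = √98 ≈ 9.90.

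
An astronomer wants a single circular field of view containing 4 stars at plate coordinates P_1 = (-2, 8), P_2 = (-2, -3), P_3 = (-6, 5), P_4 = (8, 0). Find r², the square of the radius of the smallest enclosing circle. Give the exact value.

55.25

The minimum enclosing circle of a finite set is fixed by two of the points (as a diameter) or three (as a circumcircle).
The farthest pair is P_3–P_4 with squared distance 221. The circle on this segment as diameter has centre (1, 2.5) and r² = 221/4 = 55.25.
Check P_1: distance² to centre = 39.25 ≤ 55.25, so it lies inside.
All remaining points lie in this disk, and no smaller disk contains both endpoints, so this is the minimum enclosing circle.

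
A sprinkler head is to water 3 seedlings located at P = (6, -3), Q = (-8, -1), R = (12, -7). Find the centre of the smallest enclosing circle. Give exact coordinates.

Side lengths²: PQ² = 200, PR² = 52, QR² = 436.
Since QR² = 436 ≥ 200 + 52 = 252, the angle opposite QR is not acute, so the smallest enclosing circle has QR as diameter.
Centre = midpoint of QR = (2, -4), r² = 436/4 = 109.
Centre = (2, -4).

(2, -4)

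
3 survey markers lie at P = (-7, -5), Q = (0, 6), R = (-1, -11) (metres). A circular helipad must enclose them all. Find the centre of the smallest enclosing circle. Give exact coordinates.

(-0.5, -2.5)

Side lengths²: PQ² = 170, PR² = 72, QR² = 290.
Since QR² = 290 ≥ 170 + 72 = 242, the angle opposite QR is not acute, so the smallest enclosing circle has QR as diameter.
Centre = midpoint of QR = (-0.5, -2.5), r² = 290/4 = 72.5.
Centre = (-0.5, -2.5).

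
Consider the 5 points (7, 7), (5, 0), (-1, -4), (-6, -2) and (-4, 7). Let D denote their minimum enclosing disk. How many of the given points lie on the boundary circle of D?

The minimum enclosing circle of a finite set is fixed by two of the points (as a diameter) or three (as a circumcircle).
The farthest pair is (7, 7)–(-6, -2) with squared distance 250. The circle on this segment as diameter has centre (0.5, 2.5) and r² = 250/4 = 62.5.
Check (5, 0): distance² to centre = 26.5 ≤ 62.5, so it lies inside.
All remaining points lie in this disk, and no smaller disk contains both endpoints, so this is the minimum enclosing circle.
The points at distance exactly r from the centre are (7, 7), (-6, -2) — 2 points.

2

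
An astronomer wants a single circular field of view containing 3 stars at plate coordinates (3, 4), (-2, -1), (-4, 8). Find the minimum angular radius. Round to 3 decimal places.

4.778

Call the three points A, B, C in the order given.
Side lengths²: AB² = 50, AC² = 65, BC² = 85.
Since BC² = 85 < 65 + 50 = 115, the triangle is acute, so the smallest enclosing circle is the circumcircle.
Circumcentre = (-39/22, 83/22), r² = 5525/242.
r = √(5525/242) ≈ 4.778.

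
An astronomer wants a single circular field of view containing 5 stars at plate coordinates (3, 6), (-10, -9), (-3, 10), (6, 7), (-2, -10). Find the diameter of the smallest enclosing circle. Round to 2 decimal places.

22.63

The farthest pair is (-10, -9)–(6, 7) with squared distance 512. The circle on this segment as diameter has centre (-2, -1) and r² = 512/4 = 128.
Check (3, 6): distance² to centre = 74 ≤ 128, so it lies inside.
All remaining points lie in this disk, and no smaller disk contains both endpoints, so this is the minimum enclosing circle.
Diameter = 2r = 2√128 ≈ 22.63.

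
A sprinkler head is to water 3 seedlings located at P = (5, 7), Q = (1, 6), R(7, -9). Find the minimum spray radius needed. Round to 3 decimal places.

Side lengths²: PQ² = 17, PR² = 260, QR² = 261.
Since QR² = 261 < 260 + 17 = 277, the triangle is acute, so the smallest enclosing circle is the circumcircle.
Circumcentre = (54/11, -25/22), r² = 32045/484.
r = √(32045/484) ≈ 8.137.

8.137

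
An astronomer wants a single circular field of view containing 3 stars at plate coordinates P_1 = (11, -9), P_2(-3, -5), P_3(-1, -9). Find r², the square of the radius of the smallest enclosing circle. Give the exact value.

Side lengths²: P_1P_2² = 212, P_1P_3² = 144, P_2P_3² = 20.
Since P_1P_2² = 212 ≥ 144 + 20 = 164, the angle opposite P_1P_2 is not acute, so the smallest enclosing circle has P_1P_2 as diameter.
Centre = midpoint of P_1P_2 = (4, -7), r² = 212/4 = 53.

53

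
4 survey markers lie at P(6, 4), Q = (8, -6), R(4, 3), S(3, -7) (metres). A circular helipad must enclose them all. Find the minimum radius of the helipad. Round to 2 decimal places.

A smallest enclosing disk is always determined by at most three of the input points on its boundary.
The farthest pair is P–S with squared distance 130. The circle on this segment as diameter has centre (4.5, -1.5) and r² = 130/4 = 32.5.
Check Q: distance² to centre = 32.5 ≤ 32.5, so it lies inside.
All remaining points lie in this disk, and no smaller disk contains both endpoints, so this is the minimum enclosing circle.
r = √(32.5) ≈ 5.70.

5.70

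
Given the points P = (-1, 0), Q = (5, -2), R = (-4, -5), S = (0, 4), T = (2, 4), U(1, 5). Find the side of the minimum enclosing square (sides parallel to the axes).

10

The bounding box has width 9 and height 10.
An axis-aligned square enclosing the set must have side ≥ max(width, height).
So the minimum side is max(9, 10) = 10.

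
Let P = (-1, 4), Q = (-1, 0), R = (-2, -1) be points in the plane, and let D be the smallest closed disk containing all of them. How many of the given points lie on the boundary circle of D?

2

Side lengths²: PQ² = 16, PR² = 26, QR² = 2.
Since PR² = 26 ≥ 16 + 2 = 18, the angle opposite PR is not acute, so the smallest enclosing circle has PR as diameter.
Centre = midpoint of PR = (-1.5, 1.5), r² = 26/4 = 6.5.
The points at distance exactly r from the centre are P, R — 2 points.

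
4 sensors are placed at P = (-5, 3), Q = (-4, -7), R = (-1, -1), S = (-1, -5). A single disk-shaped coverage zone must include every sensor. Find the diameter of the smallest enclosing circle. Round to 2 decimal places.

The farthest pair is P–Q with squared distance 101. The circle on this segment as diameter has centre (-4.5, -2) and r² = 101/4 = 25.25.
Check R: distance² to centre = 13.25 ≤ 25.25, so it lies inside.
All remaining points lie in this disk, and no smaller disk contains both endpoints, so this is the minimum enclosing circle.
Diameter = 2r = 2√(25.25) ≈ 10.05.

10.05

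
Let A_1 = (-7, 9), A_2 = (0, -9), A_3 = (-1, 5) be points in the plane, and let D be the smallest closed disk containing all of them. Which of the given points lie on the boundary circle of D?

A_1, A_2

Side lengths²: A_1A_2² = 373, A_1A_3² = 52, A_2A_3² = 197.
Since A_1A_2² = 373 ≥ 197 + 52 = 249, the angle opposite A_1A_2 is not acute, so the smallest enclosing circle has A_1A_2 as diameter.
Centre = midpoint of A_1A_2 = (-3.5, 0), r² = 373/4 = 93.25.
The points at distance exactly r from the centre are A_1, A_2 — 2 points.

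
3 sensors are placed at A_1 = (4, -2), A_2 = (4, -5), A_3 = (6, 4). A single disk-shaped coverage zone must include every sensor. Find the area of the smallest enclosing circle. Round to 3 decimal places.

66.759

Side lengths²: A_1A_2² = 9, A_1A_3² = 40, A_2A_3² = 85.
Since A_2A_3² = 85 ≥ 40 + 9 = 49, the angle opposite A_2A_3 is not acute, so the smallest enclosing circle has A_2A_3 as diameter.
Centre = midpoint of A_2A_3 = (5, -0.5), r² = 85/4 = 21.25.
Area = π·r² = π·21.25 ≈ 66.759.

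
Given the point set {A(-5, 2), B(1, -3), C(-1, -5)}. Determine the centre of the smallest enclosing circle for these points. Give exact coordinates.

(-59/22, -29/22)

Side lengths²: AB² = 61, AC² = 65, BC² = 8.
Since AC² = 65 < 61 + 8 = 69, the triangle is acute, so the smallest enclosing circle is the circumcircle.
Circumcentre = (-59/22, -29/22), r² = 3965/242.
Centre = (-59/22, -29/22).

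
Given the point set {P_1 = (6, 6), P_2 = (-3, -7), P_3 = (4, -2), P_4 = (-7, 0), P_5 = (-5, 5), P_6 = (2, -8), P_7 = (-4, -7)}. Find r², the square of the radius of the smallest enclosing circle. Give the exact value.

A smallest enclosing disk is always determined by at most three of the input points on its boundary.
The farthest pair is P_1–P_7 with squared distance 269. The circle on this segment as diameter has centre (1, -0.5) and r² = 269/4 = 67.25.
Check P_2: distance² to centre = 58.25 ≤ 67.25, so it lies inside.
All remaining points lie in this disk, and no smaller disk contains both endpoints, so this is the minimum enclosing circle.

67.25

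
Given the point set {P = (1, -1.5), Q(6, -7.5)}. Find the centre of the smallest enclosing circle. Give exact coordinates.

(3.5, -4.5)

The smallest circle enclosing two points has them as diameter endpoints.
Centre = midpoint = (3.5, -4.5); r² = |PQ|²/4 = 61/4 = 15.25.
Centre = (3.5, -4.5).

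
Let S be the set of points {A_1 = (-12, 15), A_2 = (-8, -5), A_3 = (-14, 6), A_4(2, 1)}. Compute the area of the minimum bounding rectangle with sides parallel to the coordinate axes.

320

x ranges over [-14, 2], width 16.
y ranges over [-5, 15], height 20.
Area = 16 × 20 = 320.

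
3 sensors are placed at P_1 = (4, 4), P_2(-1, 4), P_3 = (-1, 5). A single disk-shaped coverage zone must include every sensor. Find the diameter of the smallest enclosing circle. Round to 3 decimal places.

Side lengths²: P_1P_2² = 25, P_1P_3² = 26, P_2P_3² = 1.
Since P_1P_3² = 26 ≥ 25 + 1 = 26, the angle opposite P_1P_3 is not acute, so the smallest enclosing circle has P_1P_3 as diameter.
Centre = midpoint of P_1P_3 = (1.5, 4.5), r² = 26/4 = 6.5.
Diameter = 2r = 2√(6.5) ≈ 5.099.

5.099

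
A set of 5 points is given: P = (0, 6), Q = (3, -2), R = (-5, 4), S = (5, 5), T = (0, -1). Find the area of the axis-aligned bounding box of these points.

80

x ranges over [-5, 5], width 10.
y ranges over [-2, 6], height 8.
Area = 10 × 8 = 80.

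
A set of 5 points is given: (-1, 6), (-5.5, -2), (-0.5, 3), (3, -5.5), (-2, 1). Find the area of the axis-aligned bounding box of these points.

97.75

x ranges over [-5.5, 3], width 8.5.
y ranges over [-5.5, 6], height 11.5.
Area = 8.5 × 11.5 = 97.75.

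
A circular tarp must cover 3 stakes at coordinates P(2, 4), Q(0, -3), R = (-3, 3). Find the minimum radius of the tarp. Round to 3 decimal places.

Side lengths²: PQ² = 53, PR² = 26, QR² = 45.
Since PQ² = 53 < 45 + 26 = 71, the triangle is acute, so the smallest enclosing circle is the circumcircle.
Circumcentre = (1/22, 17/22), r² = 3445/242.
r = √(3445/242) ≈ 3.773.

3.773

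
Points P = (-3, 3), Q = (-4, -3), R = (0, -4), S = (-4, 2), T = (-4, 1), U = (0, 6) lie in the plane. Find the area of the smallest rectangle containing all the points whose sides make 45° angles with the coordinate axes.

In coordinates u = x + y, v = x − y the rectangle is axis-aligned; the map (x,y)→(u,v) scales areas by 2.
u-values: 0, -7, -4, -2, -3, 6; range = 6 − (-7) = 13.
v-values: -6, -1, 4, -6, -5, -6; range = 4 − (-6) = 10.
Area = (13 × 10) / 2 = 65.

65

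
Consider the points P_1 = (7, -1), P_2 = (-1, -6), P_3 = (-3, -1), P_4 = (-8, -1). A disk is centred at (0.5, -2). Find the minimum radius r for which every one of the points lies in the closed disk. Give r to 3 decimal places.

8.559

The required radius is the distance from (0.5, -2) to the farthest point.
Squared distances: 43.25, 18.25, 13.25, 73.25.
Maximum is 73.25, attained at P_4.
r = √(73.25) ≈ 8.559.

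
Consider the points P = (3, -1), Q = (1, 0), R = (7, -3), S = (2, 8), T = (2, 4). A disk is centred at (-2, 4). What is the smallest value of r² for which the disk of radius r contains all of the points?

130

The required radius is the distance from (-2, 4) to the farthest point.
Squared distances: 50, 25, 130, 32, 16.
Maximum is 130, attained at R.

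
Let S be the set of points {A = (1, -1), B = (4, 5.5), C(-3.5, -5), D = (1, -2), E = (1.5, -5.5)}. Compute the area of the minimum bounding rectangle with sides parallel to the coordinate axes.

82.5

x ranges over [-3.5, 4], width 7.5.
y ranges over [-5.5, 5.5], height 11.
Area = 7.5 × 11 = 82.5.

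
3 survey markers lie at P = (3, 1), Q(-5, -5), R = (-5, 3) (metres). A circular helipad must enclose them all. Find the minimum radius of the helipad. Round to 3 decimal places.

Side lengths²: PQ² = 100, PR² = 68, QR² = 64.
Since PQ² = 100 < 68 + 64 = 132, the triangle is acute, so the smallest enclosing circle is the circumcircle.
Circumcentre = (-1.75, -1), r² = 26.5625.
r = √(26.5625) ≈ 5.154.

5.154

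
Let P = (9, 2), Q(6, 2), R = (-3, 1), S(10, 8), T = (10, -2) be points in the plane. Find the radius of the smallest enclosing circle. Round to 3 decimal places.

7.576

The minimum enclosing circle of a finite set is fixed by two of the points (as a diameter) or three (as a circumcircle).
The minimum enclosing circle is determined by three boundary points: R, S, T.
Their circumcentre is (56/13, 3) with r² = 9701/169.
The farthest remaining point P is at distance² 3890/169 ≤ 9701/169.
r = √(9701/169) ≈ 7.576.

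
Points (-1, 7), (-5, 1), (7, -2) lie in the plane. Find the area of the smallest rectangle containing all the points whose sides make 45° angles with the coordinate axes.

85

In coordinates u = x + y, v = x − y the rectangle is axis-aligned; the map (x,y)→(u,v) scales areas by 2.
u-values: 6, -4, 5; range = 6 − (-4) = 10.
v-values: -8, -6, 9; range = 9 − (-8) = 17.
Area = (10 × 17) / 2 = 85.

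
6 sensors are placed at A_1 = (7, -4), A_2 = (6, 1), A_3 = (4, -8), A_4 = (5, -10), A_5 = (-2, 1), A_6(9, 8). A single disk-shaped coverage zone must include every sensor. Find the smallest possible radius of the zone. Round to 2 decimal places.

9.22

A smallest enclosing disk is always determined by at most three of the input points on its boundary.
The farthest pair is A_4–A_6 with squared distance 340. The circle on this segment as diameter has centre (7, -1) and r² = 340/4 = 85.
Check A_1: distance² to centre = 9 ≤ 85, so it lies inside.
All remaining points lie in this disk, and no smaller disk contains both endpoints, so this is the minimum enclosing circle.
r = √85 ≈ 9.22.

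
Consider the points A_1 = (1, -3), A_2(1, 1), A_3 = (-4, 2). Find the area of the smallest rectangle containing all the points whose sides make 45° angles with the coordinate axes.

In coordinates u = x + y, v = x − y the rectangle is axis-aligned; the map (x,y)→(u,v) scales areas by 2.
u-values: -2, 2, -2; range = 2 − (-2) = 4.
v-values: 4, 0, -6; range = 4 − (-6) = 10.
Area = (4 × 10) / 2 = 20.

20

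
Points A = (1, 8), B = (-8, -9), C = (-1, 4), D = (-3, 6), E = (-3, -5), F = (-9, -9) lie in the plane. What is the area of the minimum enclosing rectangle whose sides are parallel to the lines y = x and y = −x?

148.5

In coordinates u = x + y, v = x − y the rectangle is axis-aligned; the map (x,y)→(u,v) scales areas by 2.
u-values: 9, -17, 3, 3, -8, -18; range = 9 − (-18) = 27.
v-values: -7, 1, -5, -9, 2, 0; range = 2 − (-9) = 11.
Area = (27 × 11) / 2 = 148.5.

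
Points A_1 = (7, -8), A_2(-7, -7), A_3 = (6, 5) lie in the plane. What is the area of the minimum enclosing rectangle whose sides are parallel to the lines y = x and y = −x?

187.5

In coordinates u = x + y, v = x − y the rectangle is axis-aligned; the map (x,y)→(u,v) scales areas by 2.
u-values: -1, -14, 11; range = 11 − (-14) = 25.
v-values: 15, 0, 1; range = 15 − 0 = 15.
Area = (25 × 15) / 2 = 187.5.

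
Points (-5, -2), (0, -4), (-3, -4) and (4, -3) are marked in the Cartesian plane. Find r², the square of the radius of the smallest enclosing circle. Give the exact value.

20.5

By Welzl's lemma the MEC is supported by two points (diametrically opposite) or three points (on a circumcircle).
The farthest pair is (-5, -2)–(4, -3) with squared distance 82. The circle on this segment as diameter has centre (-0.5, -2.5) and r² = 82/4 = 20.5.
Check (0, -4): distance² to centre = 2.5 ≤ 20.5, so it lies inside.
All remaining points lie in this disk, and no smaller disk contains both endpoints, so this is the minimum enclosing circle.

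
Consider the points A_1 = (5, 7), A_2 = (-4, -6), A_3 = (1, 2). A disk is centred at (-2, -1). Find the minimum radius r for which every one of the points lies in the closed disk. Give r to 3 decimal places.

The required radius is the distance from (-2, -1) to the farthest point.
Squared distances: 113, 29, 18.
Maximum is 113, attained at A_1.
r = √113 ≈ 10.630.

10.630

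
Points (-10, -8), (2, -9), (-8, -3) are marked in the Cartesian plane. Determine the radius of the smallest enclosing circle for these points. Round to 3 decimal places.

6.099

Call the three points A, B, C in the order given.
Side lengths²: AB² = 145, AC² = 29, BC² = 136.
Since AB² = 145 < 136 + 29 = 165, the triangle is acute, so the smallest enclosing circle is the circumcircle.
Circumcentre = (-243/62, -467/62), r² = 71485/1922.
r = √(71485/1922) ≈ 6.099.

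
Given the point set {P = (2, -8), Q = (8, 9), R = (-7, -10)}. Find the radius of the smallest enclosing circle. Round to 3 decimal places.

12.104

Side lengths²: PQ² = 325, PR² = 85, QR² = 586.
Since QR² = 586 ≥ 325 + 85 = 410, the angle opposite QR is not acute, so the smallest enclosing circle has QR as diameter.
Centre = midpoint of QR = (0.5, -0.5), r² = 586/4 = 146.5.
r = √(146.5) ≈ 12.104.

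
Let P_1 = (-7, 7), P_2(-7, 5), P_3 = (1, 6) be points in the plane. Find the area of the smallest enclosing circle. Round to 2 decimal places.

51.85

Side lengths²: P_1P_2² = 4, P_1P_3² = 65, P_2P_3² = 65.
Since P_2P_3² = 65 < 65 + 4 = 69, the triangle is acute, so the smallest enclosing circle is the circumcircle.
Circumcentre = (-3.0625, 6), r² = 16.50390625.
Area = π·r² = π·16.50390625 ≈ 51.85.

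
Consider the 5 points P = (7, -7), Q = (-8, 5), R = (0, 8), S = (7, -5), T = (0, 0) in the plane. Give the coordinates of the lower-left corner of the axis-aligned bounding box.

x-range [-8, 7], y-range [-7, 8].
The lower-left corner is (-8, -7).

(-8, -7)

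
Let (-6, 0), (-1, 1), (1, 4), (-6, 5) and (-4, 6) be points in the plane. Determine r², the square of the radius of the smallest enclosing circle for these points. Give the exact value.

The minimum enclosing circle is determined by three boundary points: (-6, 0), (1, 4), (-6, 5).
Their circumcentre is (-39/14, 2.5) with r² = 1625/98.
The farthest remaining point (-4, 6) is at distance² 1345/98 ≤ 1625/98.

1625/98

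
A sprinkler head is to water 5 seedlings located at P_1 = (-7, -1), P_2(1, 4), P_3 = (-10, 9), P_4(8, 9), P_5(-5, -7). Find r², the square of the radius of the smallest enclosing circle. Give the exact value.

116.6259765625

By Welzl's lemma the MEC is supported by two points (diametrically opposite) or three points (on a circumcircle).
The minimum enclosing circle is determined by three boundary points: P_3, P_4, P_5.
Their circumcentre is (-1, 3.03125) with r² = 116.6259765625.
The farthest remaining point P_1 is at distance² 52.2509765625 ≤ 116.6259765625.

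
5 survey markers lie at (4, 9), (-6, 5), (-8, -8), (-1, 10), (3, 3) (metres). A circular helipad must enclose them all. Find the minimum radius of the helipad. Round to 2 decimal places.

By Welzl's lemma the MEC is supported by two points (diametrically opposite) or three points (on a circumcircle).
The farthest pair is (4, 9)–(-8, -8) with squared distance 433. The circle on this segment as diameter has centre (-2, 0.5) and r² = 433/4 = 108.25.
Check (-6, 5): distance² to centre = 36.25 ≤ 108.25, so it lies inside.
All remaining points lie in this disk, and no smaller disk contains both endpoints, so this is the minimum enclosing circle.
r = √(108.25) ≈ 10.40.

10.40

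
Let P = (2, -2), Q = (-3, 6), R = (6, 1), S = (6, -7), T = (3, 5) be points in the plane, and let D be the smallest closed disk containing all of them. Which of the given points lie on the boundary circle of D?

Q, S

The minimum enclosing circle of a finite set is fixed by two of the points (as a diameter) or three (as a circumcircle).
The farthest pair is Q–S with squared distance 250. The circle on this segment as diameter has centre (1.5, -0.5) and r² = 250/4 = 62.5.
Check P: distance² to centre = 2.5 ≤ 62.5, so it lies inside.
All remaining points lie in this disk, and no smaller disk contains both endpoints, so this is the minimum enclosing circle.
The points at distance exactly r from the centre are Q, S — 2 points.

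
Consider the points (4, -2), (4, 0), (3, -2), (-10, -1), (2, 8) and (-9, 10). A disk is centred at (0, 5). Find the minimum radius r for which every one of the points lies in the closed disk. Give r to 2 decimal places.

11.66

The required radius is the distance from (0, 5) to the farthest point.
Squared distances: 65, 41, 58, 136, 13, 106.
Maximum is 136, attained at (-10, -1).
r = √136 ≈ 11.66.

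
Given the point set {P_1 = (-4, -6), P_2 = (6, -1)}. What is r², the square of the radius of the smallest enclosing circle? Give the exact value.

31.25

The smallest circle enclosing two points has them as diameter endpoints.
Centre = midpoint = (1, -3.5); r² = |P_1P_2|²/4 = 125/4 = 31.25.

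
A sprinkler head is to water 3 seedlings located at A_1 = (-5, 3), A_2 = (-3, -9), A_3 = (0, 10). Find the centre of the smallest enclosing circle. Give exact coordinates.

Side lengths²: A_1A_2² = 148, A_1A_3² = 74, A_2A_3² = 370.
Since A_2A_3² = 370 ≥ 148 + 74 = 222, the angle opposite A_2A_3 is not acute, so the smallest enclosing circle has A_2A_3 as diameter.
Centre = midpoint of A_2A_3 = (-1.5, 0.5), r² = 370/4 = 92.5.
Centre = (-1.5, 0.5).

(-1.5, 0.5)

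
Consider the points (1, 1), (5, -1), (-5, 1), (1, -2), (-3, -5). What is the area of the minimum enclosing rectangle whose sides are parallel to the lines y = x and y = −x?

72

In coordinates u = x + y, v = x − y the rectangle is axis-aligned; the map (x,y)→(u,v) scales areas by 2.
u-values: 2, 4, -4, -1, -8; range = 4 − (-8) = 12.
v-values: 0, 6, -6, 3, 2; range = 6 − (-6) = 12.
Area = (12 × 12) / 2 = 72.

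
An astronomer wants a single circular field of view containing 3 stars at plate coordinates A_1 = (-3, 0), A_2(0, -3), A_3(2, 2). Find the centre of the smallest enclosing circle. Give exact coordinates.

(-1/14, -1/14)

Side lengths²: A_1A_2² = 18, A_1A_3² = 29, A_2A_3² = 29.
Since A_2A_3² = 29 < 29 + 18 = 47, the triangle is acute, so the smallest enclosing circle is the circumcircle.
Circumcentre = (-1/14, -1/14), r² = 841/98.
Centre = (-1/14, -1/14).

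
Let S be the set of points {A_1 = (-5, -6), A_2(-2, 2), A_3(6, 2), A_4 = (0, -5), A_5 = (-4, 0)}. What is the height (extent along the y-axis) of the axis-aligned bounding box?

8

max y = 2, min y = -6, so height = 8.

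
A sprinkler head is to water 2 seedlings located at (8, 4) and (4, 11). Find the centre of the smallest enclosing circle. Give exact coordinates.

(6, 7.5)

The smallest circle enclosing two points has them as diameter endpoints.
Centre = midpoint = (6, 7.5); r² = |(8, 4)−(4, 11)|²/4 = 65/4 = 16.25.
Centre = (6, 7.5).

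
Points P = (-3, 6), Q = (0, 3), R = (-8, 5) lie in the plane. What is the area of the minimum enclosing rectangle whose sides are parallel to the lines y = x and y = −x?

30

In coordinates u = x + y, v = x − y the rectangle is axis-aligned; the map (x,y)→(u,v) scales areas by 2.
u-values: 3, 3, -3; range = 3 − (-3) = 6.
v-values: -9, -3, -13; range = -3 − (-13) = 10.
Area = (6 × 10) / 2 = 30.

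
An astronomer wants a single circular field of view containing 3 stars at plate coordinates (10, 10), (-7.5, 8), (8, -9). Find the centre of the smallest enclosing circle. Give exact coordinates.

Call the three points A, B, C in the order given.
Side lengths²: AB² = 310.25, AC² = 365, BC² = 529.25.
Since BC² = 529.25 < 365 + 310.25 = 675.25, the triangle is acute, so the smallest enclosing circle is the circumcircle.
Circumcentre = (77/36, 11/9), r² = 179945/1296.
Centre = (77/36, 11/9).

(77/36, 11/9)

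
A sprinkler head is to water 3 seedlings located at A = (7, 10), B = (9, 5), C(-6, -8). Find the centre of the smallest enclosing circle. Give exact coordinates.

Side lengths²: AB² = 29, AC² = 493, BC² = 394.
Since AC² = 493 ≥ 394 + 29 = 423, the angle opposite AC is not acute, so the smallest enclosing circle has AC as diameter.
Centre = midpoint of AC = (0.5, 1), r² = 493/4 = 123.25.
Centre = (0.5, 1).

(0.5, 1)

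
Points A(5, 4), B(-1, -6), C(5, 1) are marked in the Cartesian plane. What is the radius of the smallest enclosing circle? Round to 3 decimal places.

5.831

Side lengths²: AB² = 136, AC² = 9, BC² = 85.
Since AB² = 136 ≥ 85 + 9 = 94, the angle opposite AB is not acute, so the smallest enclosing circle has AB as diameter.
Centre = midpoint of AB = (2, -1), r² = 136/4 = 34.
r = √34 ≈ 5.831.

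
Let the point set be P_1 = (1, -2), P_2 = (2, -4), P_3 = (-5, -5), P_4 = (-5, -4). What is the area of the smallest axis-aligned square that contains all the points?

49

The bounding box has width 7 and height 3.
An axis-aligned square enclosing the set must have side ≥ max(width, height).
So the minimum side is max(7, 3) = 7.
Area = 7² = 49.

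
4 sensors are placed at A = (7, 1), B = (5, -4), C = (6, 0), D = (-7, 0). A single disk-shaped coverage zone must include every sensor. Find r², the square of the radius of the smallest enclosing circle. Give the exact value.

The minimum enclosing circle of a finite set is fixed by two of the points (as a diameter) or three (as a circumcircle).
The farthest pair is A–D with squared distance 197. The circle on this segment as diameter has centre (0, 0.5) and r² = 197/4 = 49.25.
Check B: distance² to centre = 45.25 ≤ 49.25, so it lies inside.
All remaining points lie in this disk, and no smaller disk contains both endpoints, so this is the minimum enclosing circle.

49.25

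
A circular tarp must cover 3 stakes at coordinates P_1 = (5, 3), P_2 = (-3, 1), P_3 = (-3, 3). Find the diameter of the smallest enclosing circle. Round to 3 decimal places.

Side lengths²: P_1P_2² = 68, P_1P_3² = 64, P_2P_3² = 4.
Since P_1P_2² = 68 ≥ 64 + 4 = 68, the angle opposite P_1P_2 is not acute, so the smallest enclosing circle has P_1P_2 as diameter.
Centre = midpoint of P_1P_2 = (1, 2), r² = 68/4 = 17.
Diameter = 2r = 2√17 ≈ 8.246.

8.246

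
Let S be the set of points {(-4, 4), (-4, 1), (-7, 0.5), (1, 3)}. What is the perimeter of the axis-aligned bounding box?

Width = max x − min x = 1 − (-7) = 8.
Height = max y − min y = 4 − 0.5 = 3.5.
Perimeter = 2(8 + 3.5) = 23.

23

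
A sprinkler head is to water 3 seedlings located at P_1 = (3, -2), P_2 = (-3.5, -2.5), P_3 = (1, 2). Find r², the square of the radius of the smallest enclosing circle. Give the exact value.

425/36

Side lengths²: P_1P_2² = 42.5, P_1P_3² = 20, P_2P_3² = 40.5.
Since P_1P_2² = 42.5 < 40.5 + 20 = 60.5, the triangle is acute, so the smallest enclosing circle is the circumcircle.
Circumcentre = (-1/3, -7/6), r² = 425/36.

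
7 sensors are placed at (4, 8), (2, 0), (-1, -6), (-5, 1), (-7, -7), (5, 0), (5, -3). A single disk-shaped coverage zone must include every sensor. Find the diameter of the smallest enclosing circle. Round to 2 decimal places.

18.60

The farthest pair is (4, 8)–(-7, -7) with squared distance 346. The circle on this segment as diameter has centre (-1.5, 0.5) and r² = 346/4 = 86.5.
Check (2, 0): distance² to centre = 12.5 ≤ 86.5, so it lies inside.
All remaining points lie in this disk, and no smaller disk contains both endpoints, so this is the minimum enclosing circle.
Diameter = 2r = 2√(86.5) ≈ 18.60.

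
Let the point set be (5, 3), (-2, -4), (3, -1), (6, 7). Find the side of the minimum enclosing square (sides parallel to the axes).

The bounding box has width 8 and height 11.
An axis-aligned square enclosing the set must have side ≥ max(width, height).
So the minimum side is max(8, 11) = 11.

11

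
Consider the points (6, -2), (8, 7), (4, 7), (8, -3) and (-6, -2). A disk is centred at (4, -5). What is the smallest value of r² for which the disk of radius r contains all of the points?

160

The required radius is the distance from (4, -5) to the farthest point.
Squared distances: 13, 160, 144, 20, 109.
Maximum is 160, attained at (8, 7).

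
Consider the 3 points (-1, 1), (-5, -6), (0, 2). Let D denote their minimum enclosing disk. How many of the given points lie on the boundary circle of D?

2

Call the three points A, B, C in the order given.
Side lengths²: AB² = 65, AC² = 2, BC² = 89.
Since BC² = 89 ≥ 65 + 2 = 67, the angle opposite BC is not acute, so the smallest enclosing circle has BC as diameter.
Centre = midpoint of BC = (-2.5, -2), r² = 89/4 = 22.25.
The points at distance exactly r from the centre are (-5, -6), (0, 2) — 2 points.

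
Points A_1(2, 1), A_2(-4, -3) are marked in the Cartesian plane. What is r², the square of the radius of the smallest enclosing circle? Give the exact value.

The smallest circle enclosing two points has them as diameter endpoints.
Centre = midpoint = (-1, -1); r² = |A_1A_2|²/4 = 52/4 = 13.

13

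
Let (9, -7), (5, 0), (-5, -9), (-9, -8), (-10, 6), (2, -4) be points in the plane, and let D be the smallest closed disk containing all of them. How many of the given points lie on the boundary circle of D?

By Welzl's lemma the MEC is supported by two points (diametrically opposite) or three points (on a circumcircle).
The farthest pair is (9, -7)–(-10, 6) with squared distance 530. The circle on this segment as diameter has centre (-0.5, -0.5) and r² = 530/4 = 132.5.
Check (5, 0): distance² to centre = 30.5 ≤ 132.5, so it lies inside.
All remaining points lie in this disk, and no smaller disk contains both endpoints, so this is the minimum enclosing circle.
The points at distance exactly r from the centre are (9, -7), (-10, 6) — 2 points.

2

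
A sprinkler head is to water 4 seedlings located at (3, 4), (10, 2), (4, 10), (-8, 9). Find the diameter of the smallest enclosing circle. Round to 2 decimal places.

19.31

A smallest enclosing disk is always determined by at most three of the input points on its boundary.
The farthest pair is (10, 2)–(-8, 9) with squared distance 373. The circle on this segment as diameter has centre (1, 5.5) and r² = 373/4 = 93.25.
Check (3, 4): distance² to centre = 6.25 ≤ 93.25, so it lies inside.
All remaining points lie in this disk, and no smaller disk contains both endpoints, so this is the minimum enclosing circle.
Diameter = 2r = 2√(93.25) ≈ 19.31.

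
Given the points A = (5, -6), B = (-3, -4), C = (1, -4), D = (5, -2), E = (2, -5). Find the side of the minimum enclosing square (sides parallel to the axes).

The bounding box has width 8 and height 4.
An axis-aligned square enclosing the set must have side ≥ max(width, height).
So the minimum side is max(8, 4) = 8.

8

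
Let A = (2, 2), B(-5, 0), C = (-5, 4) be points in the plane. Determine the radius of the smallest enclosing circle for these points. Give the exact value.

Side lengths²: AB² = 53, AC² = 53, BC² = 16.
Since AC² = 53 < 53 + 16 = 69, the triangle is acute, so the smallest enclosing circle is the circumcircle.
Circumcentre = (-25/14, 2), r² = 2809/196.
r = √(2809/196) = 53/14.

53/14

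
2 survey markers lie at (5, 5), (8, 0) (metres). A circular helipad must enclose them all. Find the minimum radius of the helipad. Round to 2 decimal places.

The smallest circle enclosing two points has them as diameter endpoints.
Centre = midpoint = (6.5, 2.5); r² = |(5, 5)−(8, 0)|²/4 = 34/4 = 8.5.
r = √(8.5) ≈ 2.92.

2.92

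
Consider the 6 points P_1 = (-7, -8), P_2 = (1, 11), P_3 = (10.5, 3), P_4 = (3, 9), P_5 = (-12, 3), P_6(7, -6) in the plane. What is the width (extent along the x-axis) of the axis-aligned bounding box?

22.5

max x = 10.5, min x = -12, so width = 22.5.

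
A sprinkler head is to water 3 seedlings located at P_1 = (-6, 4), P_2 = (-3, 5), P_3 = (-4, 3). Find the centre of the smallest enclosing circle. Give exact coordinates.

(-4.5, 4.5)

Side lengths²: P_1P_2² = 10, P_1P_3² = 5, P_2P_3² = 5.
Since P_1P_2² = 10 ≥ 5 + 5 = 10, the angle opposite P_1P_2 is not acute, so the smallest enclosing circle has P_1P_2 as diameter.
Centre = midpoint of P_1P_2 = (-4.5, 4.5), r² = 10/4 = 2.5.
Centre = (-4.5, 4.5).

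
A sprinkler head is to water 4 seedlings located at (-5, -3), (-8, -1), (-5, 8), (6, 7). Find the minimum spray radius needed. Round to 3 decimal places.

8.062

By Welzl's lemma the MEC is supported by two points (diametrically opposite) or three points (on a circumcircle).
The farthest pair is (-8, -1)–(6, 7) with squared distance 260. The circle on this segment as diameter has centre (-1, 3) and r² = 260/4 = 65.
Check (-5, -3): distance² to centre = 52 ≤ 65, so it lies inside.
All remaining points lie in this disk, and no smaller disk contains both endpoints, so this is the minimum enclosing circle.
r = √65 ≈ 8.062.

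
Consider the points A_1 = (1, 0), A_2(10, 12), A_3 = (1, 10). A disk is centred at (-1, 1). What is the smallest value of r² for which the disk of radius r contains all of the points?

242

The required radius is the distance from (-1, 1) to the farthest point.
Squared distances: 5, 242, 85.
Maximum is 242, attained at A_2.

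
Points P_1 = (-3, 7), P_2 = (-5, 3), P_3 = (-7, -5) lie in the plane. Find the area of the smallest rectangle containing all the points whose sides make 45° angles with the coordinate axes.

In coordinates u = x + y, v = x − y the rectangle is axis-aligned; the map (x,y)→(u,v) scales areas by 2.
u-values: 4, -2, -12; range = 4 − (-12) = 16.
v-values: -10, -8, -2; range = -2 − (-10) = 8.
Area = (16 × 8) / 2 = 64.

64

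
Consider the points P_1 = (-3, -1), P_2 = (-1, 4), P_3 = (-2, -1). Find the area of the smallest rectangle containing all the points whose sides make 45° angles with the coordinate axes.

14

In coordinates u = x + y, v = x − y the rectangle is axis-aligned; the map (x,y)→(u,v) scales areas by 2.
u-values: -4, 3, -3; range = 3 − (-4) = 7.
v-values: -2, -5, -1; range = -1 − (-5) = 4.
Area = (7 × 4) / 2 = 14.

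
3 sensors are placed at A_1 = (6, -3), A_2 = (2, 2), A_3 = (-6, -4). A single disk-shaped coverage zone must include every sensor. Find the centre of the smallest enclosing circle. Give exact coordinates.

Side lengths²: A_1A_2² = 41, A_1A_3² = 145, A_2A_3² = 100.
Since A_1A_3² = 145 ≥ 100 + 41 = 141, the angle opposite A_1A_3 is not acute, so the smallest enclosing circle has A_1A_3 as diameter.
Centre = midpoint of A_1A_3 = (0, -3.5), r² = 145/4 = 36.25.
Centre = (0, -3.5).

(0, -3.5)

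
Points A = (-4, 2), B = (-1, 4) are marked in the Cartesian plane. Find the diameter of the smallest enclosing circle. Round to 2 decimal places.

The smallest circle enclosing two points has them as diameter endpoints.
Centre = midpoint = (-2.5, 3); r² = |AB|²/4 = 13/4 = 3.25.
Diameter = 2r = 2√(3.25) ≈ 3.61.

3.61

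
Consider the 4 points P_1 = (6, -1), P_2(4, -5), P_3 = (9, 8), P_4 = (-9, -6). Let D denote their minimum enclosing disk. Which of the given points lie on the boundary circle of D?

The minimum enclosing circle of a finite set is fixed by two of the points (as a diameter) or three (as a circumcircle).
The farthest pair is P_3–P_4 with squared distance 520. The circle on this segment as diameter has centre (0, 1) and r² = 520/4 = 130.
Check P_1: distance² to centre = 40 ≤ 130, so it lies inside.
All remaining points lie in this disk, and no smaller disk contains both endpoints, so this is the minimum enclosing circle.
The points at distance exactly r from the centre are P_3, P_4 — 2 points.

P_3, P_4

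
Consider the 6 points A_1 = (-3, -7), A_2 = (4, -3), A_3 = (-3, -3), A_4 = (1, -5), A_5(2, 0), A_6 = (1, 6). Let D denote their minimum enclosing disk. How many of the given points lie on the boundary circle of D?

2

A smallest enclosing disk is always determined by at most three of the input points on its boundary.
The farthest pair is A_1–A_6 with squared distance 185. The circle on this segment as diameter has centre (-1, -0.5) and r² = 185/4 = 46.25.
Check A_2: distance² to centre = 31.25 ≤ 46.25, so it lies inside.
All remaining points lie in this disk, and no smaller disk contains both endpoints, so this is the minimum enclosing circle.
The points at distance exactly r from the centre are A_1, A_6 — 2 points.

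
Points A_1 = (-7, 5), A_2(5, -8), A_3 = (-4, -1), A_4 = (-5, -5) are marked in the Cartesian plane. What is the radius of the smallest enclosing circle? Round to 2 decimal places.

By Welzl's lemma the MEC is supported by two points (diametrically opposite) or three points (on a circumcircle).
The farthest pair is A_1–A_2 with squared distance 313. The circle on this segment as diameter has centre (-1, -1.5) and r² = 313/4 = 78.25.
Check A_3: distance² to centre = 9.25 ≤ 78.25, so it lies inside.
All remaining points lie in this disk, and no smaller disk contains both endpoints, so this is the minimum enclosing circle.
r = √(78.25) ≈ 8.85.

8.85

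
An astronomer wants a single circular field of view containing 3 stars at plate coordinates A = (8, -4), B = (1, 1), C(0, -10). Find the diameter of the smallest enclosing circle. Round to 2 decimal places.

11.59

Side lengths²: AB² = 74, AC² = 100, BC² = 122.
Since BC² = 122 < 100 + 74 = 174, the triangle is acute, so the smallest enclosing circle is the circumcircle.
Circumcentre = (92/41, -191/41), r² = 56425/1681.
Diameter = 2r = 2√(56425/1681) ≈ 11.59.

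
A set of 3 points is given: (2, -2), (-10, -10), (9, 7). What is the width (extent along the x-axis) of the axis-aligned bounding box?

max x = 9, min x = -10, so width = 19.

19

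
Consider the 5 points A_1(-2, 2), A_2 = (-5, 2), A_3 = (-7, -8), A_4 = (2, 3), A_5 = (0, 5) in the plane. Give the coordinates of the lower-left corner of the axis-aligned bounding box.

(-7, -8)

x-range [-7, 2], y-range [-8, 5].
The lower-left corner is (-7, -8).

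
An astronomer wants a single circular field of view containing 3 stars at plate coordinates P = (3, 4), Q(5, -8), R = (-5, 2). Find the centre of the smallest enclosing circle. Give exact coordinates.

Side lengths²: PQ² = 148, PR² = 68, QR² = 200.
Since QR² = 200 < 148 + 68 = 216, the triangle is acute, so the smallest enclosing circle is the circumcircle.
Circumcentre = (0.4, -2.6), r² = 50.32.
Centre = (0.4, -2.6).

(0.4, -2.6)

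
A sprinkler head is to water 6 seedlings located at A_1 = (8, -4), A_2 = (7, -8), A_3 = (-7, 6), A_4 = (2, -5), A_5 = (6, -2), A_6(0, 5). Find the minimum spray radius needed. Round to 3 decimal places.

By Welzl's lemma the MEC is supported by two points (diametrically opposite) or three points (on a circumcircle).
The farthest pair is A_2–A_3 with squared distance 392. The circle on this segment as diameter has centre (0, -1) and r² = 392/4 = 98.
Check A_1: distance² to centre = 73 ≤ 98, so it lies inside.
All remaining points lie in this disk, and no smaller disk contains both endpoints, so this is the minimum enclosing circle.
r = √98 ≈ 9.899.

9.899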